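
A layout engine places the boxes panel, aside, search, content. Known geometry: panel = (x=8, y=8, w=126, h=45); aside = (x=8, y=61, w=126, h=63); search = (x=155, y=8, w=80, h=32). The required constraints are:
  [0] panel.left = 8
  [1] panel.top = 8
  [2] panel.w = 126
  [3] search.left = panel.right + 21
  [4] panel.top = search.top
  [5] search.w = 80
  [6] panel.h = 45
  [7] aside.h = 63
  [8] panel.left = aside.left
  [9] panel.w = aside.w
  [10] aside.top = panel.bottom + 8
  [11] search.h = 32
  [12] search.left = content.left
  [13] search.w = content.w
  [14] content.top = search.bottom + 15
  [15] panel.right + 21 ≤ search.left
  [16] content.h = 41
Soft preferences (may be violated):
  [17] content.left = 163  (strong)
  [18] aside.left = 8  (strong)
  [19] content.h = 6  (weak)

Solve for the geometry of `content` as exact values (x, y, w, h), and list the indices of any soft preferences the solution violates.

content = (x=155, y=55, w=80, h=41)
violated soft preferences: 17, 19

1. content.x = 155  [search.left = content.left]
2. content.w = 80  [search.w = content.w]
3. content.y = 55  [content.top = search.bottom + 15]
4. content.h = 41  [content.h = 41]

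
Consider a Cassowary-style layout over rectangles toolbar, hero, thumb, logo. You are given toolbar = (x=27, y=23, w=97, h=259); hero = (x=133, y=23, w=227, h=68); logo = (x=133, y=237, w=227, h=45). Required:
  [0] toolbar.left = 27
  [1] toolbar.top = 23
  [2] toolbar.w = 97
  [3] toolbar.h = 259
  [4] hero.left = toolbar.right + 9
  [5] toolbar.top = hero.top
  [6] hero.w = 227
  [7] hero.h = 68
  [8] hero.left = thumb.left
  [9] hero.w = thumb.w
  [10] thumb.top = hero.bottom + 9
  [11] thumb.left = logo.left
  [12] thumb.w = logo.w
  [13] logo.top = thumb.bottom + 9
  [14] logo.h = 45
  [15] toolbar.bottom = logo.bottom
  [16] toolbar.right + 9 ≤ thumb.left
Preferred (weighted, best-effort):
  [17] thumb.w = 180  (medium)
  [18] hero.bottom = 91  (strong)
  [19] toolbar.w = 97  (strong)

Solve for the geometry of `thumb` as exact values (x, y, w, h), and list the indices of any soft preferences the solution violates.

thumb = (x=133, y=100, w=227, h=128)
violated soft preferences: 17

1. thumb.x = 133  [hero.left = thumb.left]
2. thumb.w = 227  [hero.w = thumb.w]
3. thumb.y = 100  [thumb.top = hero.bottom + 9]
4. thumb.h = 128  [logo.top = thumb.bottom + 9]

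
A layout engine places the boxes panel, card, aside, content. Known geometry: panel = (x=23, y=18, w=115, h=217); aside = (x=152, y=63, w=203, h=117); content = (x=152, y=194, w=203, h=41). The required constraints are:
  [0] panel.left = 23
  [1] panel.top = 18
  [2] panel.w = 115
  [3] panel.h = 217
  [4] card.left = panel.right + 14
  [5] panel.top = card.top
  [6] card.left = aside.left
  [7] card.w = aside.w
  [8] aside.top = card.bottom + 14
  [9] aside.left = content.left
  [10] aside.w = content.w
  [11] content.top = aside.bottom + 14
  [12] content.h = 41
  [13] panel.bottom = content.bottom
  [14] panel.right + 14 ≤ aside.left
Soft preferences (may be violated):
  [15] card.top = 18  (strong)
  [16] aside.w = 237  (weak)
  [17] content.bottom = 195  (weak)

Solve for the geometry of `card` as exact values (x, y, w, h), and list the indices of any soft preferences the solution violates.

1. card.x = 152  [card.left = panel.right + 14]
2. card.y = 18  [panel.top = card.top]
3. card.w = 203  [card.w = aside.w]
4. card.h = 31  [aside.top = card.bottom + 14]

card = (x=152, y=18, w=203, h=31)
violated soft preferences: 16, 17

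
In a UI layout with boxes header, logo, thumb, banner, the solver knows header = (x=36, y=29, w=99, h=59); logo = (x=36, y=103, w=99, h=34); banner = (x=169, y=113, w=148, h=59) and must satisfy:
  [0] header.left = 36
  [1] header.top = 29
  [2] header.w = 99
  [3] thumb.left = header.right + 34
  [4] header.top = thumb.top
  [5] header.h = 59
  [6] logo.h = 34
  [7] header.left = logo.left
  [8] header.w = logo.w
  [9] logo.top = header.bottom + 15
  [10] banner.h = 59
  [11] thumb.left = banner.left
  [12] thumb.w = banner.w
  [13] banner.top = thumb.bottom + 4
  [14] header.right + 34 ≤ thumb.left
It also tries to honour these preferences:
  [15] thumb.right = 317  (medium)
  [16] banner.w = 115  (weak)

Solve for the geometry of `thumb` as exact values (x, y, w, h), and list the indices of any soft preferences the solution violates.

thumb = (x=169, y=29, w=148, h=80)
violated soft preferences: 16

1. thumb.x = 169  [thumb.left = header.right + 34]
2. thumb.y = 29  [header.top = thumb.top]
3. thumb.w = 148  [thumb.w = banner.w]
4. thumb.h = 80  [banner.top = thumb.bottom + 4]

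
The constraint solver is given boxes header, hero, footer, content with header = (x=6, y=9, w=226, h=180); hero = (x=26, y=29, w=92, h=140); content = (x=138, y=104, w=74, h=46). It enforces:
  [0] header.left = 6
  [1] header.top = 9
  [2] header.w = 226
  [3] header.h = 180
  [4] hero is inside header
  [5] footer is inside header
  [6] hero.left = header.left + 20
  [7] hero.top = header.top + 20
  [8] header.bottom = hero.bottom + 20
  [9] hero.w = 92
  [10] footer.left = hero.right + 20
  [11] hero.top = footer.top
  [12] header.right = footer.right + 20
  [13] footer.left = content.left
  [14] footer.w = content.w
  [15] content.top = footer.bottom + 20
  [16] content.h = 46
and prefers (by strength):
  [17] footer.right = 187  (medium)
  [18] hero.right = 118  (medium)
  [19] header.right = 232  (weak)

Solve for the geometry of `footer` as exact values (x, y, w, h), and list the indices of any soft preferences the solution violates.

1. footer.x = 138  [footer.left = hero.right + 20]
2. footer.y = 29  [hero.top = footer.top]
3. footer.w = 74  [header.right = footer.right + 20]
4. footer.h = 55  [content.top = footer.bottom + 20]

footer = (x=138, y=29, w=74, h=55)
violated soft preferences: 17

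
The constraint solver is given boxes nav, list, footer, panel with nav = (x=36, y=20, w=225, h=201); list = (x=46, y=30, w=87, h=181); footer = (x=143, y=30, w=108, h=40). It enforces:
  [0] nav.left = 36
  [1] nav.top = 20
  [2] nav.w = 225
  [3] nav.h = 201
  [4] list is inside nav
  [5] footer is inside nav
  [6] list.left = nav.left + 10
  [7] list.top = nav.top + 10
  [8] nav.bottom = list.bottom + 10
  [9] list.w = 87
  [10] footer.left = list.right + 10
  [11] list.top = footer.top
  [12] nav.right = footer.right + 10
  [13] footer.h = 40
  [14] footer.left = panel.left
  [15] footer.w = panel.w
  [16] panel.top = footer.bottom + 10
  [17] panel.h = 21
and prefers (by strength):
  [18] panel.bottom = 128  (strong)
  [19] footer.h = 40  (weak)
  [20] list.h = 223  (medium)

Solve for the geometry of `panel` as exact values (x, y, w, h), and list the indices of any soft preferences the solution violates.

panel = (x=143, y=80, w=108, h=21)
violated soft preferences: 18, 20

1. panel.x = 143  [footer.left = panel.left]
2. panel.w = 108  [footer.w = panel.w]
3. panel.y = 80  [panel.top = footer.bottom + 10]
4. panel.h = 21  [panel.h = 21]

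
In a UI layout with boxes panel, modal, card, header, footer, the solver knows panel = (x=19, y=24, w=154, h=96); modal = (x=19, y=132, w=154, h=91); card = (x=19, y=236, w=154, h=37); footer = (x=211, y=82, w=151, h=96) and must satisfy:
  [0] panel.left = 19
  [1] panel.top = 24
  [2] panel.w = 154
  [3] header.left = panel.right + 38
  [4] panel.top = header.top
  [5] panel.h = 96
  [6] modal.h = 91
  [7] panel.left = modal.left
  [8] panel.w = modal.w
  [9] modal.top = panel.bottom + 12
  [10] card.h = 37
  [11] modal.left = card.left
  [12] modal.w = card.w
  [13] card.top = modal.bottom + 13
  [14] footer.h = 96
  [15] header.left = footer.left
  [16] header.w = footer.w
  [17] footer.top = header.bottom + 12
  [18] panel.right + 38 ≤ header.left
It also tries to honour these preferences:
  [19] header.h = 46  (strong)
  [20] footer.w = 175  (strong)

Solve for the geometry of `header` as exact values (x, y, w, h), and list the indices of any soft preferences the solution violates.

1. header.x = 211  [header.left = panel.right + 38]
2. header.y = 24  [panel.top = header.top]
3. header.w = 151  [header.w = footer.w]
4. header.h = 46  [footer.top = header.bottom + 12]

header = (x=211, y=24, w=151, h=46)
violated soft preferences: 20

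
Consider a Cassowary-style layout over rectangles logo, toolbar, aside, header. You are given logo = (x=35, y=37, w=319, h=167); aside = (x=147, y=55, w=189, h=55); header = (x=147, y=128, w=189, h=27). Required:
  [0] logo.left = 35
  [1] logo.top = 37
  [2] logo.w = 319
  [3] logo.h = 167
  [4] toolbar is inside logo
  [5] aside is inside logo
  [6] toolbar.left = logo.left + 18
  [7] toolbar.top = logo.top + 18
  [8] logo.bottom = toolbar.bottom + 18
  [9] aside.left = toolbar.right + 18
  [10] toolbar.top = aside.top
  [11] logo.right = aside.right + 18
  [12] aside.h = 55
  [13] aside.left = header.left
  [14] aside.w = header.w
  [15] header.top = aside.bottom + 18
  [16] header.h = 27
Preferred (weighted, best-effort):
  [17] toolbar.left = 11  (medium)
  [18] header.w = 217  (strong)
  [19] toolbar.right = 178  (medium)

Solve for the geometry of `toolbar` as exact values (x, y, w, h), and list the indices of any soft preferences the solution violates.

1. toolbar.x = 53  [toolbar.left = logo.left + 18]
2. toolbar.y = 55  [toolbar.top = logo.top + 18]
3. toolbar.h = 131  [logo.bottom = toolbar.bottom + 18]
4. toolbar.w = 76  [aside.left = toolbar.right + 18]

toolbar = (x=53, y=55, w=76, h=131)
violated soft preferences: 17, 18, 19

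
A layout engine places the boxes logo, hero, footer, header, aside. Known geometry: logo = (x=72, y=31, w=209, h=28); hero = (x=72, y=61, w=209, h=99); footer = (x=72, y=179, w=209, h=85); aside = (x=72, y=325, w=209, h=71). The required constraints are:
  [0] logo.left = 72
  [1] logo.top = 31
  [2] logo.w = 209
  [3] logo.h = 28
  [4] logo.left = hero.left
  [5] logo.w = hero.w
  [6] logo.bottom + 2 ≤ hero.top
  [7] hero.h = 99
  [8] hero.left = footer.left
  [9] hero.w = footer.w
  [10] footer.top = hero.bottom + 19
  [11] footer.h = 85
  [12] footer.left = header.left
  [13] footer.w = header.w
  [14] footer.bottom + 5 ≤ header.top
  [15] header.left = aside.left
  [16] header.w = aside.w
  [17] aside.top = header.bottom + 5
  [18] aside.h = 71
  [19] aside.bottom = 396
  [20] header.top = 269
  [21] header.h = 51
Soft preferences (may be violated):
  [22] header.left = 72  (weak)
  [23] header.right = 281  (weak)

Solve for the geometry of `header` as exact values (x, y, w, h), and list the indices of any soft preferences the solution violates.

1. header.x = 72  [footer.left = header.left]
2. header.w = 209  [footer.w = header.w]
3. header.y = 269  [header.top = 269]
4. header.h = 51  [header.h = 51]

header = (x=72, y=269, w=209, h=51)
violated soft preferences: none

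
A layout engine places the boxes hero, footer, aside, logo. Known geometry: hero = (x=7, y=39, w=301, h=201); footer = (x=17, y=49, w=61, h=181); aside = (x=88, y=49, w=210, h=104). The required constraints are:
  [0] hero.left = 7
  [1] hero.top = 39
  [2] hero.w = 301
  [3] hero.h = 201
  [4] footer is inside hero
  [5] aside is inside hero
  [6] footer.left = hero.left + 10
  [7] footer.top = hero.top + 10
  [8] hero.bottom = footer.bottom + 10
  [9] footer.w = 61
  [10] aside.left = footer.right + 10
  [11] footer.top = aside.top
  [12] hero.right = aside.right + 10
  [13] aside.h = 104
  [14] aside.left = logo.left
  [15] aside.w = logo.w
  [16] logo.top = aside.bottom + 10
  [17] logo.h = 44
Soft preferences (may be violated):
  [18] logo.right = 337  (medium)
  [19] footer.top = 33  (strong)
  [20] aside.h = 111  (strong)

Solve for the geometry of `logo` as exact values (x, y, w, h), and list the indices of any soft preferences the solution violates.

logo = (x=88, y=163, w=210, h=44)
violated soft preferences: 18, 19, 20

1. logo.x = 88  [aside.left = logo.left]
2. logo.w = 210  [aside.w = logo.w]
3. logo.y = 163  [logo.top = aside.bottom + 10]
4. logo.h = 44  [logo.h = 44]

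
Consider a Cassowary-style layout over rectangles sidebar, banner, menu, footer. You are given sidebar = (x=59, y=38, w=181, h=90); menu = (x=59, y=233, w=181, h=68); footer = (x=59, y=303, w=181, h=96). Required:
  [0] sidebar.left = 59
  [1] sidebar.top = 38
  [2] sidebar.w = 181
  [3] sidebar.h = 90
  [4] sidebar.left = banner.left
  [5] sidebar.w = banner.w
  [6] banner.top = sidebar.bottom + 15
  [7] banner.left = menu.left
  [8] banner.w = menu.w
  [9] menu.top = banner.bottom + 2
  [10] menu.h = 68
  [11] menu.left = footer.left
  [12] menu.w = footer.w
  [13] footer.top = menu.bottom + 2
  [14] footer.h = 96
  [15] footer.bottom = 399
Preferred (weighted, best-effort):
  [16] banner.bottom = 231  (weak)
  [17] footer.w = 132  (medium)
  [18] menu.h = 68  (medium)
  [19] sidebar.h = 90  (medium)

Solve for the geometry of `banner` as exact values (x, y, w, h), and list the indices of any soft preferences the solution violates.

1. banner.x = 59  [sidebar.left = banner.left]
2. banner.w = 181  [sidebar.w = banner.w]
3. banner.y = 143  [banner.top = sidebar.bottom + 15]
4. banner.h = 88  [menu.top = banner.bottom + 2]

banner = (x=59, y=143, w=181, h=88)
violated soft preferences: 17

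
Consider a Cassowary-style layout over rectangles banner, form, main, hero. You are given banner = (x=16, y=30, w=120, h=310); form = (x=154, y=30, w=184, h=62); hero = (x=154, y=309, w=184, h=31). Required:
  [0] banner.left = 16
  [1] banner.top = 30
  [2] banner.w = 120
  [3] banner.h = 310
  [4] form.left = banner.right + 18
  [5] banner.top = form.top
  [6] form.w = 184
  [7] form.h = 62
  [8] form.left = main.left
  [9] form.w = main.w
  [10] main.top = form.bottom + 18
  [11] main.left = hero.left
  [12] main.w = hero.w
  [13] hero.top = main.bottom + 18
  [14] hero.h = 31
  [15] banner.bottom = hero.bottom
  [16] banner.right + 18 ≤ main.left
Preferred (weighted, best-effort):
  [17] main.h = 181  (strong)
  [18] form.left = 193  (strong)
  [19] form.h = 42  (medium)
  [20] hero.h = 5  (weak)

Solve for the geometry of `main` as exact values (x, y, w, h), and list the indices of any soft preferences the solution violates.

main = (x=154, y=110, w=184, h=181)
violated soft preferences: 18, 19, 20

1. main.x = 154  [form.left = main.left]
2. main.w = 184  [form.w = main.w]
3. main.y = 110  [main.top = form.bottom + 18]
4. main.h = 181  [hero.top = main.bottom + 18]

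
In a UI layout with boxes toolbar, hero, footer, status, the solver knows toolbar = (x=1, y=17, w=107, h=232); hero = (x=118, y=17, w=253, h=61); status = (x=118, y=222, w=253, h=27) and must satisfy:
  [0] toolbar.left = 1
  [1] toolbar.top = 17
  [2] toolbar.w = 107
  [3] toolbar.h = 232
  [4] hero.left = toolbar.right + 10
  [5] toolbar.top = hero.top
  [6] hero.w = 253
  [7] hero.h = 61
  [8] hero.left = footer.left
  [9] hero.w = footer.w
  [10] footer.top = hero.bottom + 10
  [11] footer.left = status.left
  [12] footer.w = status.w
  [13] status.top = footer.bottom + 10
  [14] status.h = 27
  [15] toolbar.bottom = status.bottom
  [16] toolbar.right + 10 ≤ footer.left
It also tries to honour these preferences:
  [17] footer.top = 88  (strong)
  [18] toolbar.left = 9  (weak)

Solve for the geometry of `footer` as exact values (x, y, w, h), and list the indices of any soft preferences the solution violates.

1. footer.x = 118  [hero.left = footer.left]
2. footer.w = 253  [hero.w = footer.w]
3. footer.y = 88  [footer.top = hero.bottom + 10]
4. footer.h = 124  [status.top = footer.bottom + 10]

footer = (x=118, y=88, w=253, h=124)
violated soft preferences: 18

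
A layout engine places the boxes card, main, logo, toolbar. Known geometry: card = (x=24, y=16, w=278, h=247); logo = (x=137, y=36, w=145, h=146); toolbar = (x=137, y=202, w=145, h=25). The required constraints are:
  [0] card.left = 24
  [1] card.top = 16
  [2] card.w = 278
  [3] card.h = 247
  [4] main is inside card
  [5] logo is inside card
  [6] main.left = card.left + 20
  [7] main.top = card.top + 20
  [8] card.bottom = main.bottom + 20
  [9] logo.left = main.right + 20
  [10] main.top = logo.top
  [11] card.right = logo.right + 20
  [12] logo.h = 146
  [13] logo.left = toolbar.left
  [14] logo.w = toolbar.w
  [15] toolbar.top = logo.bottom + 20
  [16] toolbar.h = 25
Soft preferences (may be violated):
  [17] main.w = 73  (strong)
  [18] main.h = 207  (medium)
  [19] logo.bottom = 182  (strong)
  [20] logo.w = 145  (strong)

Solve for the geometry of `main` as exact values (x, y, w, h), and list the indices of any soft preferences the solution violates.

main = (x=44, y=36, w=73, h=207)
violated soft preferences: none

1. main.x = 44  [main.left = card.left + 20]
2. main.y = 36  [main.top = card.top + 20]
3. main.h = 207  [card.bottom = main.bottom + 20]
4. main.w = 73  [logo.left = main.right + 20]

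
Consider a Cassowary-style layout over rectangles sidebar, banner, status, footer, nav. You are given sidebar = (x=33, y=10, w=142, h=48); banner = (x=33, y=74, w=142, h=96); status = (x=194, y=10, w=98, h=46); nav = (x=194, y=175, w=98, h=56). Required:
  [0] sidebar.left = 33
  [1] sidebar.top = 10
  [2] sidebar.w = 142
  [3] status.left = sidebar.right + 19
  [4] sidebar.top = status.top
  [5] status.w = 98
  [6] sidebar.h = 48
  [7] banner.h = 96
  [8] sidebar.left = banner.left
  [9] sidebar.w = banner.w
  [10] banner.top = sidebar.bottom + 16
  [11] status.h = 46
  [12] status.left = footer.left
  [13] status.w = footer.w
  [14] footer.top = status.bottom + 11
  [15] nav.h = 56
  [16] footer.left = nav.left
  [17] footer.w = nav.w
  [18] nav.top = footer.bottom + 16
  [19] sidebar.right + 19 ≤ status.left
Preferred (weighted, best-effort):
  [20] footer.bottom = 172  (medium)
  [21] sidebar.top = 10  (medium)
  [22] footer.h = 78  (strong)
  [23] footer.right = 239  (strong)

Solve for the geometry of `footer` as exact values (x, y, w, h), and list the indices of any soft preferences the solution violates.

footer = (x=194, y=67, w=98, h=92)
violated soft preferences: 20, 22, 23

1. footer.x = 194  [status.left = footer.left]
2. footer.w = 98  [status.w = footer.w]
3. footer.y = 67  [footer.top = status.bottom + 11]
4. footer.h = 92  [nav.top = footer.bottom + 16]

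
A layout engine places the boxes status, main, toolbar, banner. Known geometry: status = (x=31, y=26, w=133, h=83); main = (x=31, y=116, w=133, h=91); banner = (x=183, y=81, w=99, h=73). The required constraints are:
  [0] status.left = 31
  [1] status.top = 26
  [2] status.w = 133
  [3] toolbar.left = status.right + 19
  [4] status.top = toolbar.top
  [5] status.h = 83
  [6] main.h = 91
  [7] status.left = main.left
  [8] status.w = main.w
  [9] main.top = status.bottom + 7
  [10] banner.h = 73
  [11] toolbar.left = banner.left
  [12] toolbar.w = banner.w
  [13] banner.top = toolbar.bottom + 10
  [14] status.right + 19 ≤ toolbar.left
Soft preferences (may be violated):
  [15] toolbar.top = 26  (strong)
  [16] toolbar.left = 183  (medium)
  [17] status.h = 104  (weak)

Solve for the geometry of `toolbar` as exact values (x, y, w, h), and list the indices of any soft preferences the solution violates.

toolbar = (x=183, y=26, w=99, h=45)
violated soft preferences: 17

1. toolbar.x = 183  [toolbar.left = status.right + 19]
2. toolbar.y = 26  [status.top = toolbar.top]
3. toolbar.w = 99  [toolbar.w = banner.w]
4. toolbar.h = 45  [banner.top = toolbar.bottom + 10]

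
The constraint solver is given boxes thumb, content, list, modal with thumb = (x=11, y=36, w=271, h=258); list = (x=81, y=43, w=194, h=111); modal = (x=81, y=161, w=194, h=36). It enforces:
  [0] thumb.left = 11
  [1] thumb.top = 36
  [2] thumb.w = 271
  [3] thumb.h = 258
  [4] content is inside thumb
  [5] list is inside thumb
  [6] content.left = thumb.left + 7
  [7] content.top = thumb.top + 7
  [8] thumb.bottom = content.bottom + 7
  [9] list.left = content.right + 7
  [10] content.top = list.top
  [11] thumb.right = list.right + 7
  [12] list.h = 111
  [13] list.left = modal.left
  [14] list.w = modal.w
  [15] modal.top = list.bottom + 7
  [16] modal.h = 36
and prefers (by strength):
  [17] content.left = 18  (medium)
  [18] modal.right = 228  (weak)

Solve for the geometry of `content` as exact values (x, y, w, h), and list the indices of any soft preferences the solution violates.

1. content.x = 18  [content.left = thumb.left + 7]
2. content.y = 43  [content.top = thumb.top + 7]
3. content.h = 244  [thumb.bottom = content.bottom + 7]
4. content.w = 56  [list.left = content.right + 7]

content = (x=18, y=43, w=56, h=244)
violated soft preferences: 18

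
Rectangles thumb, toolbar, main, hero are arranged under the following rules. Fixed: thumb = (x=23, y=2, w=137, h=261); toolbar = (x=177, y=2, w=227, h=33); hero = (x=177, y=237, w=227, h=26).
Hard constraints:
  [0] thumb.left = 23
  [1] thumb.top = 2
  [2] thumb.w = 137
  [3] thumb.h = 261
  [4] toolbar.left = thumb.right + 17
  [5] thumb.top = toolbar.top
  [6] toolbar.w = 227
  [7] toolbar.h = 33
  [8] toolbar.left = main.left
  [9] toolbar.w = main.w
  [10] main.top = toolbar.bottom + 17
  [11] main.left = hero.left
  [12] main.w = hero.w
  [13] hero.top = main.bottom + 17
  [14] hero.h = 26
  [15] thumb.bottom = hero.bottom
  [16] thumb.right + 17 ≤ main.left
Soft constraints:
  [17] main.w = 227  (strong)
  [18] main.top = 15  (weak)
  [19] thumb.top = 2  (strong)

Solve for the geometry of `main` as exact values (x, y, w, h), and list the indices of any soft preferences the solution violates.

1. main.x = 177  [toolbar.left = main.left]
2. main.w = 227  [toolbar.w = main.w]
3. main.y = 52  [main.top = toolbar.bottom + 17]
4. main.h = 168  [hero.top = main.bottom + 17]

main = (x=177, y=52, w=227, h=168)
violated soft preferences: 18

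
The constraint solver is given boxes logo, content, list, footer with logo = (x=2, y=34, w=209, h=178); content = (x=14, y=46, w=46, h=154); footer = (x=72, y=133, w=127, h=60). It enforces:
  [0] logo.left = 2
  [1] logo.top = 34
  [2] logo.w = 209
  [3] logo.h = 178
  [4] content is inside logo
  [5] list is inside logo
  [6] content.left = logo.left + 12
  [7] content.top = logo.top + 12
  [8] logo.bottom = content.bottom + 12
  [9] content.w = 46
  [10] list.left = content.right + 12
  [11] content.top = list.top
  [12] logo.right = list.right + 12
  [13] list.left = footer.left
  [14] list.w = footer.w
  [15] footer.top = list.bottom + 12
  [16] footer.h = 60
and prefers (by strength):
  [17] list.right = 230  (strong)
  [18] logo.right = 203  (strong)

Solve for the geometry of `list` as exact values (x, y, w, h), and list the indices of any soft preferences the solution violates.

1. list.x = 72  [list.left = content.right + 12]
2. list.y = 46  [content.top = list.top]
3. list.w = 127  [logo.right = list.right + 12]
4. list.h = 75  [footer.top = list.bottom + 12]

list = (x=72, y=46, w=127, h=75)
violated soft preferences: 17, 18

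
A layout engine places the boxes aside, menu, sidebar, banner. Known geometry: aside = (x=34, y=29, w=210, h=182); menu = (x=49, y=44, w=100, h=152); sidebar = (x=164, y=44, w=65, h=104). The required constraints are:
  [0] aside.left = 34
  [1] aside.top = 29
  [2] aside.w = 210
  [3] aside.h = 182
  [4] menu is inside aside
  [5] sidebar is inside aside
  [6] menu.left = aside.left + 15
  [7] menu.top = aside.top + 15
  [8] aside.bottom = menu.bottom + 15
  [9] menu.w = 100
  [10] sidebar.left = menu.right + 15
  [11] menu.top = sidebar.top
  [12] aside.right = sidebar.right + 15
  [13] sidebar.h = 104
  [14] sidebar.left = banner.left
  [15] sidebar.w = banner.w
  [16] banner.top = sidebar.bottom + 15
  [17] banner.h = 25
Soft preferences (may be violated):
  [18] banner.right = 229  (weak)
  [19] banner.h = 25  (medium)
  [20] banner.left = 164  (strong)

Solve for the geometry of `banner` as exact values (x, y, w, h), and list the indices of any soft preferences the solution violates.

banner = (x=164, y=163, w=65, h=25)
violated soft preferences: none

1. banner.x = 164  [sidebar.left = banner.left]
2. banner.w = 65  [sidebar.w = banner.w]
3. banner.y = 163  [banner.top = sidebar.bottom + 15]
4. banner.h = 25  [banner.h = 25]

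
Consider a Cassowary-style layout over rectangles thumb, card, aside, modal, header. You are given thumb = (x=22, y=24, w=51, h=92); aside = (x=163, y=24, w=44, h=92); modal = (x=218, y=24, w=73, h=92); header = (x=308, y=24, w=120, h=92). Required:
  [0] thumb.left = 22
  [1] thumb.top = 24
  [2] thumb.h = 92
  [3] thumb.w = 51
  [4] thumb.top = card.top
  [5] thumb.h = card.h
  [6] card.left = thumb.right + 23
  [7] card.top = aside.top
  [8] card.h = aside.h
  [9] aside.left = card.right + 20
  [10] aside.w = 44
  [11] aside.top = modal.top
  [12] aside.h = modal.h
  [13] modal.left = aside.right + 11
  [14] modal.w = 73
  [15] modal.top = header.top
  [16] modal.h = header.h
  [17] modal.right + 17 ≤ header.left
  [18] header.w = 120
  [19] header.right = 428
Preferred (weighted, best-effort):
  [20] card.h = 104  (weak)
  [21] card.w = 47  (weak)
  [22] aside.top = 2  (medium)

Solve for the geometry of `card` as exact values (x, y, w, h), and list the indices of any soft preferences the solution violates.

card = (x=96, y=24, w=47, h=92)
violated soft preferences: 20, 22

1. card.y = 24  [thumb.top = card.top]
2. card.h = 92  [thumb.h = card.h]
3. card.x = 96  [card.left = thumb.right + 23]
4. card.w = 47  [aside.left = card.right + 20]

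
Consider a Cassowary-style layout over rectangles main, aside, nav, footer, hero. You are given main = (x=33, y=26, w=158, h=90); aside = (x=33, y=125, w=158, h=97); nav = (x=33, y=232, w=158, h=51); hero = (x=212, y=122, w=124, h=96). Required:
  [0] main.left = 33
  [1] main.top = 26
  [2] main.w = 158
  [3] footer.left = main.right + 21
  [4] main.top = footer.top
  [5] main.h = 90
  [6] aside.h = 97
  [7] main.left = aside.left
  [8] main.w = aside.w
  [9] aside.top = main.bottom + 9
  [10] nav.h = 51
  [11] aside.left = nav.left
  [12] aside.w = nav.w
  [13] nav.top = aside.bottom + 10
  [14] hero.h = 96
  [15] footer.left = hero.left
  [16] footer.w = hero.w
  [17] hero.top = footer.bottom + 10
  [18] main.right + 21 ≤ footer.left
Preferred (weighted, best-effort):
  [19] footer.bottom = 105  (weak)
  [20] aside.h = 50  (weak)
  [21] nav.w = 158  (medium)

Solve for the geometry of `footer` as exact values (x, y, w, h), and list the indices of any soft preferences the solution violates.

footer = (x=212, y=26, w=124, h=86)
violated soft preferences: 19, 20

1. footer.x = 212  [footer.left = main.right + 21]
2. footer.y = 26  [main.top = footer.top]
3. footer.w = 124  [footer.w = hero.w]
4. footer.h = 86  [hero.top = footer.bottom + 10]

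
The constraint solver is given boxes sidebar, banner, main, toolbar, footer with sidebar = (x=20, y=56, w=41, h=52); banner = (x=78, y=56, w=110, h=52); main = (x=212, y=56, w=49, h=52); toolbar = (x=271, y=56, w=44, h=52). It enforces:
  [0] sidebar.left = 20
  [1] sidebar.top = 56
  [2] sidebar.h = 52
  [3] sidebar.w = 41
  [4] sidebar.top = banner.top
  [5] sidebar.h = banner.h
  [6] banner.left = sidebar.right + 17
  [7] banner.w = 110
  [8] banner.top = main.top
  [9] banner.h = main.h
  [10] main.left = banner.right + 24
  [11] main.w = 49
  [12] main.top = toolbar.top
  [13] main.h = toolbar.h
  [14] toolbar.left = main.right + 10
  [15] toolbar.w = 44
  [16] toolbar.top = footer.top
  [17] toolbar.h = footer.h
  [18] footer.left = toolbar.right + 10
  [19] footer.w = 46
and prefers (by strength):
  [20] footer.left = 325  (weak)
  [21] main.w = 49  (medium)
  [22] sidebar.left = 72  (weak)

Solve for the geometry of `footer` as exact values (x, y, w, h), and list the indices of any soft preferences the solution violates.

footer = (x=325, y=56, w=46, h=52)
violated soft preferences: 22

1. footer.y = 56  [toolbar.top = footer.top]
2. footer.h = 52  [toolbar.h = footer.h]
3. footer.x = 325  [footer.left = toolbar.right + 10]
4. footer.w = 46  [footer.w = 46]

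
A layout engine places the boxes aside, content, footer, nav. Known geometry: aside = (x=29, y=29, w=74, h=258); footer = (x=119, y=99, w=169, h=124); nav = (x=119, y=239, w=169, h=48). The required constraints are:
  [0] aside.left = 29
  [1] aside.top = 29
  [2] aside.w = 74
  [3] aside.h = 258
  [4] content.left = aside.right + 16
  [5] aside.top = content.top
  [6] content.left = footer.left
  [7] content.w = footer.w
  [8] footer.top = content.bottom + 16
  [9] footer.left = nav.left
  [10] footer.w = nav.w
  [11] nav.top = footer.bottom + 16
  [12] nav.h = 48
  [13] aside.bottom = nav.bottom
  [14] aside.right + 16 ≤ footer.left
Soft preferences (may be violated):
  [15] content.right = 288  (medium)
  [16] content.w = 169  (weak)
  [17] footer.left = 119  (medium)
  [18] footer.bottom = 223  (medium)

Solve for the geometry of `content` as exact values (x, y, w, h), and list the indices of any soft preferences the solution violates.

content = (x=119, y=29, w=169, h=54)
violated soft preferences: none

1. content.x = 119  [content.left = aside.right + 16]
2. content.y = 29  [aside.top = content.top]
3. content.w = 169  [content.w = footer.w]
4. content.h = 54  [footer.top = content.bottom + 16]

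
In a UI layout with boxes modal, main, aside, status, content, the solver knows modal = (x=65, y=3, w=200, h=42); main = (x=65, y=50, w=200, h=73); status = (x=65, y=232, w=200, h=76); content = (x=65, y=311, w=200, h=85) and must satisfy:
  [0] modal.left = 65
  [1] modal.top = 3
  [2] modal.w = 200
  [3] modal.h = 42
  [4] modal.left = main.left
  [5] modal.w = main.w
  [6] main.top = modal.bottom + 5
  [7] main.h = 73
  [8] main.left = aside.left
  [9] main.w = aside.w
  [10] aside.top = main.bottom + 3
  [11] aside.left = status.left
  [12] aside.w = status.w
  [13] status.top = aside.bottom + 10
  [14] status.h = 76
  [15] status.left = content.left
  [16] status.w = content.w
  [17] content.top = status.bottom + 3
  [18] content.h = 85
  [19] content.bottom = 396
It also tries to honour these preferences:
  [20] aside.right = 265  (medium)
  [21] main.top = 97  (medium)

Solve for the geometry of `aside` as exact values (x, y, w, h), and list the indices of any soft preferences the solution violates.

1. aside.x = 65  [main.left = aside.left]
2. aside.w = 200  [main.w = aside.w]
3. aside.y = 126  [aside.top = main.bottom + 3]
4. aside.h = 96  [status.top = aside.bottom + 10]

aside = (x=65, y=126, w=200, h=96)
violated soft preferences: 21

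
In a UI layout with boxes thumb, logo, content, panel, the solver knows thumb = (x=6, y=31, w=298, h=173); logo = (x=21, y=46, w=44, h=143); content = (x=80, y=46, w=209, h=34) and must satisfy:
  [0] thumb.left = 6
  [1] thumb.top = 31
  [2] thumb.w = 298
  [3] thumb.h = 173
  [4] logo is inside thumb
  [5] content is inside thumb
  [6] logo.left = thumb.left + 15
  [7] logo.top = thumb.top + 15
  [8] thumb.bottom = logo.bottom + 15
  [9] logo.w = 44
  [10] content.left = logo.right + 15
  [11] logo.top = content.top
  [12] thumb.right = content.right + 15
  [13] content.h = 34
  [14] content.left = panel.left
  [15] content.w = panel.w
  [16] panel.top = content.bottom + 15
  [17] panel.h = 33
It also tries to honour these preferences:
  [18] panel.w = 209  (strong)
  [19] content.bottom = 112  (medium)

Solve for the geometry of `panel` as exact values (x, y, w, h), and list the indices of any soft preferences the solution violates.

panel = (x=80, y=95, w=209, h=33)
violated soft preferences: 19

1. panel.x = 80  [content.left = panel.left]
2. panel.w = 209  [content.w = panel.w]
3. panel.y = 95  [panel.top = content.bottom + 15]
4. panel.h = 33  [panel.h = 33]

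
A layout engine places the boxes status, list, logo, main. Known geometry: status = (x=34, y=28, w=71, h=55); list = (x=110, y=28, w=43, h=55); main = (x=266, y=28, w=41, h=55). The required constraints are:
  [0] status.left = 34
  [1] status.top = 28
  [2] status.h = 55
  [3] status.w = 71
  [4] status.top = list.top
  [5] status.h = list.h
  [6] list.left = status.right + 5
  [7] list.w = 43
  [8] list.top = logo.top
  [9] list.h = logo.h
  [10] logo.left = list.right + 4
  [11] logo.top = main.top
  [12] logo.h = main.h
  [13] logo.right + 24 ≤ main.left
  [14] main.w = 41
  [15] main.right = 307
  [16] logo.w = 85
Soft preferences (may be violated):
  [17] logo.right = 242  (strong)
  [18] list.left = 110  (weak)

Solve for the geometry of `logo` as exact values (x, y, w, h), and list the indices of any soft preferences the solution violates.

logo = (x=157, y=28, w=85, h=55)
violated soft preferences: none

1. logo.y = 28  [list.top = logo.top]
2. logo.h = 55  [list.h = logo.h]
3. logo.x = 157  [logo.left = list.right + 4]
4. logo.w = 85  [logo.w = 85]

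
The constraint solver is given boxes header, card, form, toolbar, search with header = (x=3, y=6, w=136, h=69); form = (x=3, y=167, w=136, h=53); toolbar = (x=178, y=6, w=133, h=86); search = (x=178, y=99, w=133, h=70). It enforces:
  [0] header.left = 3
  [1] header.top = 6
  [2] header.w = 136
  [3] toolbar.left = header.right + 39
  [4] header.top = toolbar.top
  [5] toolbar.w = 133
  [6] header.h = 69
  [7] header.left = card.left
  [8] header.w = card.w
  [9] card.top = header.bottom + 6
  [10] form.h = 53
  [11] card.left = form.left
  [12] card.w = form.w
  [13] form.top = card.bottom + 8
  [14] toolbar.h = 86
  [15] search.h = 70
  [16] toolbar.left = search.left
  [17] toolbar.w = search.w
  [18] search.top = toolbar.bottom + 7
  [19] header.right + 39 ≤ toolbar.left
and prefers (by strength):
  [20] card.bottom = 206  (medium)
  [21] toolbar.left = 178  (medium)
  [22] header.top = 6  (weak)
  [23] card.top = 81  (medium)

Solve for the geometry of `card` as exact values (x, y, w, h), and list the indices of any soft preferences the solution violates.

1. card.x = 3  [header.left = card.left]
2. card.w = 136  [header.w = card.w]
3. card.y = 81  [card.top = header.bottom + 6]
4. card.h = 78  [form.top = card.bottom + 8]

card = (x=3, y=81, w=136, h=78)
violated soft preferences: 20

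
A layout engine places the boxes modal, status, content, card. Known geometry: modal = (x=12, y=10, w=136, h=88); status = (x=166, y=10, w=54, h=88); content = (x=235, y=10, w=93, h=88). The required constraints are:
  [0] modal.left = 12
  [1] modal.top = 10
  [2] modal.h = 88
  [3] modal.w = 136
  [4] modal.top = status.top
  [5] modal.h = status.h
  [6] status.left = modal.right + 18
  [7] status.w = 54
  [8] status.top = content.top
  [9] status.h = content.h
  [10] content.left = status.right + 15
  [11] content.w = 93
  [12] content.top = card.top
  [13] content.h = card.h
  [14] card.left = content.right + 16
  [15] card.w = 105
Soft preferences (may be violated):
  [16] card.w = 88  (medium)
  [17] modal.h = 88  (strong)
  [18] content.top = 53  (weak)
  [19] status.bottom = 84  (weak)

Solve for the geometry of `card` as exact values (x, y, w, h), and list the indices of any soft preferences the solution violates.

1. card.y = 10  [content.top = card.top]
2. card.h = 88  [content.h = card.h]
3. card.x = 344  [card.left = content.right + 16]
4. card.w = 105  [card.w = 105]

card = (x=344, y=10, w=105, h=88)
violated soft preferences: 16, 18, 19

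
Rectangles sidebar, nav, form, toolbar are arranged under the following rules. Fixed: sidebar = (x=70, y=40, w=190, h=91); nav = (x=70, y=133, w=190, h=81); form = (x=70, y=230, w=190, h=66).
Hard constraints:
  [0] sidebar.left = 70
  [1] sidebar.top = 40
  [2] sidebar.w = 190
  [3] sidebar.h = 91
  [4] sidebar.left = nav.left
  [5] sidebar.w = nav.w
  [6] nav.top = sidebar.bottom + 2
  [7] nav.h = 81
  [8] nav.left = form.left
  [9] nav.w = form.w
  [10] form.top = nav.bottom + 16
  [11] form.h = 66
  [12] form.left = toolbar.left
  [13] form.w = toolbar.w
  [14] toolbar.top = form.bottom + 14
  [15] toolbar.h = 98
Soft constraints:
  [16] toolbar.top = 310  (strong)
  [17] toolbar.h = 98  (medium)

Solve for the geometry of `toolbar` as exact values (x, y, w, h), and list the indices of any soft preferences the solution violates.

1. toolbar.x = 70  [form.left = toolbar.left]
2. toolbar.w = 190  [form.w = toolbar.w]
3. toolbar.y = 310  [toolbar.top = form.bottom + 14]
4. toolbar.h = 98  [toolbar.h = 98]

toolbar = (x=70, y=310, w=190, h=98)
violated soft preferences: none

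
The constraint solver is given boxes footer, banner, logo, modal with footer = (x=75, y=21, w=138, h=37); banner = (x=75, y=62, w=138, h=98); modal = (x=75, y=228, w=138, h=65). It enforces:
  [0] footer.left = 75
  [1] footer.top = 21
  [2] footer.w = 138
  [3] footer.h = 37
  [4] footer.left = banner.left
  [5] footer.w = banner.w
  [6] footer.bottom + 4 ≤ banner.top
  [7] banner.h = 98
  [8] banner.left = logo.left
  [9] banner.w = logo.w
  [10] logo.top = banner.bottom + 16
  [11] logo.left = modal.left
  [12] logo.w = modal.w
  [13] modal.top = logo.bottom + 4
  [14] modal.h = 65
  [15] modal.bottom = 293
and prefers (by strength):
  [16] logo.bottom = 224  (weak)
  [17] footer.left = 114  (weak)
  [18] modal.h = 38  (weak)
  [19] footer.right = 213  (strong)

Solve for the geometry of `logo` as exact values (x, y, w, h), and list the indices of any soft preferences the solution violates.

logo = (x=75, y=176, w=138, h=48)
violated soft preferences: 17, 18

1. logo.x = 75  [banner.left = logo.left]
2. logo.w = 138  [banner.w = logo.w]
3. logo.y = 176  [logo.top = banner.bottom + 16]
4. logo.h = 48  [modal.top = logo.bottom + 4]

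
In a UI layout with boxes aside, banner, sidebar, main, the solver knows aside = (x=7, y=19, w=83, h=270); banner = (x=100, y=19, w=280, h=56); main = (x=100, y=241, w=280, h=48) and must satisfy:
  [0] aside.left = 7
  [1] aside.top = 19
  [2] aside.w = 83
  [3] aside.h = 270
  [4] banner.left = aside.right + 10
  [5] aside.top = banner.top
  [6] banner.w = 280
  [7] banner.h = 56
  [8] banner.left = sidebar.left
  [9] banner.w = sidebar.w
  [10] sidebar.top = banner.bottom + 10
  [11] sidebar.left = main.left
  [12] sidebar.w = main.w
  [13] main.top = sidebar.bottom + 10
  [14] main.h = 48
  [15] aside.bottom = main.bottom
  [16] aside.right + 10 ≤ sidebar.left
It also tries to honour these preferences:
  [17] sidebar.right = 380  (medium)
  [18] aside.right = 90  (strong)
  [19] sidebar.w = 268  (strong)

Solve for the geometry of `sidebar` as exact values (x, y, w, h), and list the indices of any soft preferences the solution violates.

sidebar = (x=100, y=85, w=280, h=146)
violated soft preferences: 19

1. sidebar.x = 100  [banner.left = sidebar.left]
2. sidebar.w = 280  [banner.w = sidebar.w]
3. sidebar.y = 85  [sidebar.top = banner.bottom + 10]
4. sidebar.h = 146  [main.top = sidebar.bottom + 10]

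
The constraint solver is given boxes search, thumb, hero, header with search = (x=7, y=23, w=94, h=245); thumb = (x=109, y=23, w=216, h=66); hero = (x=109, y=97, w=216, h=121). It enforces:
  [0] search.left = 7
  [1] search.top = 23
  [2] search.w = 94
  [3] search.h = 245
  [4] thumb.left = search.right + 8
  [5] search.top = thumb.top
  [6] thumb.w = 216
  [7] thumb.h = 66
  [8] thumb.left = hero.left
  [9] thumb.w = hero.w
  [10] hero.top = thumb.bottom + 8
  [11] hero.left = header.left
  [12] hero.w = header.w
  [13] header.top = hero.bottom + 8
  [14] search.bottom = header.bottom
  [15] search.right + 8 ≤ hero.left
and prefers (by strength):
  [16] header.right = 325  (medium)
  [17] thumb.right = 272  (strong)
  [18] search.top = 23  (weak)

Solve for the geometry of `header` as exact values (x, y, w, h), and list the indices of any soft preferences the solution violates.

1. header.x = 109  [hero.left = header.left]
2. header.w = 216  [hero.w = header.w]
3. header.y = 226  [header.top = hero.bottom + 8]
4. header.h = 42  [search.bottom = header.bottom]

header = (x=109, y=226, w=216, h=42)
violated soft preferences: 17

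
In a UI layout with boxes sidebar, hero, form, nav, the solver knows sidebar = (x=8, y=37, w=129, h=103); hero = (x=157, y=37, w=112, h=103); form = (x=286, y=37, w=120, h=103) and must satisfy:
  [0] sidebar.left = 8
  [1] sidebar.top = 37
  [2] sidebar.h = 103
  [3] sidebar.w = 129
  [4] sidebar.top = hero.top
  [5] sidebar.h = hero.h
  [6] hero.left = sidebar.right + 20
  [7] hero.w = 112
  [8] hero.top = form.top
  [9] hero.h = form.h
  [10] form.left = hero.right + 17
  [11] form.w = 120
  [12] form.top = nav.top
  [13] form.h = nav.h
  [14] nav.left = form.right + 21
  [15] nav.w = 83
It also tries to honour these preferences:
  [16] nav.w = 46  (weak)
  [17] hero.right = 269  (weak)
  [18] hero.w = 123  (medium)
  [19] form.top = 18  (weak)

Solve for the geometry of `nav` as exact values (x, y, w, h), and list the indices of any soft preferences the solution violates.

nav = (x=427, y=37, w=83, h=103)
violated soft preferences: 16, 18, 19

1. nav.y = 37  [form.top = nav.top]
2. nav.h = 103  [form.h = nav.h]
3. nav.x = 427  [nav.left = form.right + 21]
4. nav.w = 83  [nav.w = 83]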